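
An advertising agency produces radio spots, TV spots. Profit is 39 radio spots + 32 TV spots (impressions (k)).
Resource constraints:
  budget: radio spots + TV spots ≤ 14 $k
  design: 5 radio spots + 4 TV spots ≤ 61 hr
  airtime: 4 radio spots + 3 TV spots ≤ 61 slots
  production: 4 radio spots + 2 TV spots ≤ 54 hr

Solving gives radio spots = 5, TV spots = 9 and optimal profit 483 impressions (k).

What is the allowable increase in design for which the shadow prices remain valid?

8

Binding constraints: budget, design. The basis is B = [[1,1],[5,4]] with det -1.
Per unit increase in design, x* moves by d = (1, -1).
The basis stays optimal until production becomes binding; allowable increase = 8 hr.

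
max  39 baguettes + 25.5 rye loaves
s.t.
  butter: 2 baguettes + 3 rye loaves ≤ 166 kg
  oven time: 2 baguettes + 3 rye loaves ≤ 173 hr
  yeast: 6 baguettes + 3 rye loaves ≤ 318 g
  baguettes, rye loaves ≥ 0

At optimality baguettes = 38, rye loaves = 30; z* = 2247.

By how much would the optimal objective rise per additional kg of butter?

3

At the optimum: butter uses 166 of 166 (binding); oven time uses 166 of 173 (slack = 7); yeast uses 318 of 318 (binding).
Slack constraints have shadow price 0 (complementary slackness).
The binding rows give the dual system: 2·y_butter + 6·y_yeast = 39 and 3·y_butter + 3·y_yeast = 25.5.
Solving: y_butter = 3, y_yeast = 5.5.
Shadow price of butter = 3.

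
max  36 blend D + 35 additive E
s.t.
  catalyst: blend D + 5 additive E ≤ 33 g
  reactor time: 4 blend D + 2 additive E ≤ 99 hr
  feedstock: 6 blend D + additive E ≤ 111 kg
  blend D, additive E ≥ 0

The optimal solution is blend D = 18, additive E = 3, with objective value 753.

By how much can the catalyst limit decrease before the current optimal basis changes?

Binding constraints: catalyst, feedstock. The basis is B = [[1,5],[6,1]] with det -29.
Per unit decrease in catalyst, x* moves by d = (0.0345, -0.2069).
The basis stays optimal until additive E reaches 0; allowable decrease = 14.5 g.

14.5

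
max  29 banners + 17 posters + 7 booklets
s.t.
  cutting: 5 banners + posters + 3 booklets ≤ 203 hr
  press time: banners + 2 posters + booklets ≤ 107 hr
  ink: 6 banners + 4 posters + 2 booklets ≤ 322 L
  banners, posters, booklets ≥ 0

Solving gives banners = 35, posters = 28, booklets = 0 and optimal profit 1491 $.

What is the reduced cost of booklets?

-4

At the optimum: cutting uses 203 of 203 (binding); press time uses 91 of 107 (slack = 16); ink uses 322 of 322 (binding).
By complementary slackness, y = 0 for the non-binding constraint.
The binding rows give the dual system: 5·y_cutting + 6·y_ink = 29 and 1·y_cutting + 4·y_ink = 17.
Solving: y_cutting = 1, y_ink = 4.
Reduced cost of booklets: c₃ − yᵀa₃ = 7 − (1·3 + 4·2) = 7 − 11 = -4.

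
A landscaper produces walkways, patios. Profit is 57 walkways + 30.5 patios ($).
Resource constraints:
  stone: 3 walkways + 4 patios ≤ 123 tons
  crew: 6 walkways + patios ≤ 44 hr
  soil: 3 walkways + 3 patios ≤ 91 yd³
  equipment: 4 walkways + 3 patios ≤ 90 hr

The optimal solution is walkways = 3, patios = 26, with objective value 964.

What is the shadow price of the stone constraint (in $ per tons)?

Binding: crew and equipment. Non-binding: stone (10 unused), soil (4 unused).
By complementary slackness, y = 0 for the non-binding constraints.
From A_Bᵀ y = c: 6·y_crew + 4·y_equipment = 57; 1·y_crew + 3·y_equipment = 30.5.
→ y_crew = 3.5 and y_equipment = 9.
Shadow price of stone = 0.

0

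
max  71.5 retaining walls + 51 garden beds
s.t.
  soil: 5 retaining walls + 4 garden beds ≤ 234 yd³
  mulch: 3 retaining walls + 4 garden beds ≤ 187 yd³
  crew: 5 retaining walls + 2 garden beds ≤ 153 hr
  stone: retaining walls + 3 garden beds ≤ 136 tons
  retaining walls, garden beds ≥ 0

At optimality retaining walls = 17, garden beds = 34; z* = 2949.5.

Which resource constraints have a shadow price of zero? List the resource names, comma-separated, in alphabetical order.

soil: 221/234 (slack 13)
mulch: 187/187 (binding)
crew: 153/153 (binding)
stone: 119/136 (slack 17)
By complementary slackness, a constraint with positive slack has shadow price 0 → soil, stone.

soil, stone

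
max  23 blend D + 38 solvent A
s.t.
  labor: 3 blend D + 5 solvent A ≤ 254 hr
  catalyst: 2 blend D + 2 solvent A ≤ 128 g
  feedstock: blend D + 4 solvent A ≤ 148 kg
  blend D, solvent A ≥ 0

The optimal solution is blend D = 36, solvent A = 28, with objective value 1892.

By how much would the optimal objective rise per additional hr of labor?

0

Binding: catalyst and feedstock. Non-binding: labor (6 unused).
Since labor is not tight, its dual is 0.
Dual feasibility on the basic columns requires 2·y_catalyst + 1·y_feedstock = 23, 2·y_catalyst + 4·y_feedstock = 38.
→ y_catalyst = 9 and y_feedstock = 5.
Shadow price of labor = 0.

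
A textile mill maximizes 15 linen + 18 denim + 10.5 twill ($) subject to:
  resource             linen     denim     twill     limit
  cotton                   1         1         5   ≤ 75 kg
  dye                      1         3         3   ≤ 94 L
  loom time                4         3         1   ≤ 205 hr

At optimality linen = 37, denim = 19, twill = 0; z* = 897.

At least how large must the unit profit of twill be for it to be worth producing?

12

Binding: dye and loom time. Non-binding: cotton (19 unused).
Slack constraints have shadow price 0 (complementary slackness).
From A_Bᵀ y = c: 1·y_dye + 4·y_loom time = 15; 3·y_dye + 3·y_loom time = 18.
This yields shadow prices y_dye = 3, y_loom time = 3.
twill enters the basis when its profit ≥ yᵀa₃ = 3·3 + 3·1 = 12.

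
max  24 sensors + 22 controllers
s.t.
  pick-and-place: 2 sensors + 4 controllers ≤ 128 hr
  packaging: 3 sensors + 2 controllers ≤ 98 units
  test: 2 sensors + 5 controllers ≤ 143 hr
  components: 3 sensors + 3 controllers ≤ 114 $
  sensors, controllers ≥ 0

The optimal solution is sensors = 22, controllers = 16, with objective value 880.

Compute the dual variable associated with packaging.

Binding: packaging and components. Non-binding: pick-and-place (20 unused), test (19 unused).
By complementary slackness, y = 0 for the non-binding constraints.
From A_Bᵀ y = c: 3·y_packaging + 3·y_components = 24; 2·y_packaging + 3·y_components = 22.
→ y_packaging = 2 and y_components = 6.
Shadow price of packaging = 2.

2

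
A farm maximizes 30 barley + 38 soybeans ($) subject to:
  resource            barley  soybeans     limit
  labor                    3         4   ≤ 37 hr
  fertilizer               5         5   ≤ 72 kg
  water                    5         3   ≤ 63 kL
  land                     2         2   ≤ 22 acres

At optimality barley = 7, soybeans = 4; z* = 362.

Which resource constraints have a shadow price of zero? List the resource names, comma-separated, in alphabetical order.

fertilizer, water

labor: 37/37 (binding)
fertilizer: 55/72 (slack 17)
water: 47/63 (slack 16)
land: 22/22 (binding)
By complementary slackness, a constraint with positive slack has shadow price 0 → fertilizer, water.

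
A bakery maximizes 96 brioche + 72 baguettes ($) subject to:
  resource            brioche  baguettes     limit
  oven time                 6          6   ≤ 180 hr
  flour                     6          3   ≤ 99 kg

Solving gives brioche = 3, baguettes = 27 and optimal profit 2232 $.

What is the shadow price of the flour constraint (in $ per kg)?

8

Both oven time and flour are binding at x*.
Dual feasibility on the basic columns requires 6·y_oven time + 6·y_flour = 96, 6·y_oven time + 3·y_flour = 72.
→ y_oven time = 8 and y_flour = 8.
Shadow price of flour = 8.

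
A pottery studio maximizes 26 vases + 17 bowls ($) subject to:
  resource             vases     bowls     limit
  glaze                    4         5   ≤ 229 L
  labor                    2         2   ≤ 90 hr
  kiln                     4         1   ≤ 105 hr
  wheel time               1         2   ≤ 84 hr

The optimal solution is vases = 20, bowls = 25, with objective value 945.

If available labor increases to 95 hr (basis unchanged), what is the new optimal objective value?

Binding: labor and kiln. Non-binding: glaze (24 unused), wheel time (14 unused).
Slack constraints have shadow price 0 (complementary slackness).
From A_Bᵀ y = c: 2·y_labor + 4·y_kiln = 26; 2·y_labor + 1·y_kiln = 17.
Solving: y_labor = 7, y_kiln = 3.
Δz = y_labor·Δb = 7 × (5) = 35, so new z* = 945 + 35 = 980.

980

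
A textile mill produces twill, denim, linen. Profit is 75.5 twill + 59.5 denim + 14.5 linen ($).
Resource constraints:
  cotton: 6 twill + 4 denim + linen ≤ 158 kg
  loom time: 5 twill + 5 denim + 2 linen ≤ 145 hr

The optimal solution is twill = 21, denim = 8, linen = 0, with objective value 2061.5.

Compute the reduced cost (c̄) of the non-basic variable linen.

-4.5

Both cotton and loom time are binding at x*.
From A_Bᵀ y = c: 6·y_cotton + 5·y_loom time = 75.5; 4·y_cotton + 5·y_loom time = 59.5.
This yields shadow prices y_cotton = 8, y_loom time = 5.5.
Reduced cost of linen: c₃ − yᵀa₃ = 14.5 − (8·1 + 5.5·2) = 14.5 − 19 = -4.5.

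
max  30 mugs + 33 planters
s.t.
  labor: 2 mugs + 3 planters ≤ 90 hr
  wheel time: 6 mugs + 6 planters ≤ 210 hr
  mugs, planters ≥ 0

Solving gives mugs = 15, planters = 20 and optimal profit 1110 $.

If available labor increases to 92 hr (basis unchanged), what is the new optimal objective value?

1116

At the optimum: labor uses 90 of 90 (binding); wheel time uses 210 of 210 (binding).
The binding rows give the dual system: 2·y_labor + 6·y_wheel time = 30 and 3·y_labor + 6·y_wheel time = 33.
→ y_labor = 3 and y_wheel time = 4.
Δz = y_labor·Δb = 3 × (2) = 6, so new z* = 1110 + 6 = 1116.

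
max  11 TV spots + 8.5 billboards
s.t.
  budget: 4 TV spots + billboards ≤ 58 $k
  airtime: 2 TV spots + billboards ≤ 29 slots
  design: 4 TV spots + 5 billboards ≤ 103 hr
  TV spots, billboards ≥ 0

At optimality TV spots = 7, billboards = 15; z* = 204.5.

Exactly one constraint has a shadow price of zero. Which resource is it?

budget

budget: 43/58 (slack 15)
airtime: 29/29 (binding)
design: 103/103 (binding)
By complementary slackness, a constraint with positive slack has shadow price 0 → budget.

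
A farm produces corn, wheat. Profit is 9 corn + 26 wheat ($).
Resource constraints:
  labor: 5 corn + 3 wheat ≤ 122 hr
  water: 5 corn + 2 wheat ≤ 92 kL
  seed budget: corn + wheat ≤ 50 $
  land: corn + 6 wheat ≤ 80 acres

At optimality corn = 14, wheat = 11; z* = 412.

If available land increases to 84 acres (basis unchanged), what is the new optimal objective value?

Binding: water and land. Non-binding: labor (19 unused), seed budget (25 unused).
Slack constraints have shadow price 0 (complementary slackness).
The binding rows give the dual system: 5·y_water + 1·y_land = 9 and 2·y_water + 6·y_land = 26.
This yields shadow prices y_water = 1, y_land = 4.
Δz = y_land·Δb = 4 × (4) = 16, so new z* = 412 + 16 = 428.

428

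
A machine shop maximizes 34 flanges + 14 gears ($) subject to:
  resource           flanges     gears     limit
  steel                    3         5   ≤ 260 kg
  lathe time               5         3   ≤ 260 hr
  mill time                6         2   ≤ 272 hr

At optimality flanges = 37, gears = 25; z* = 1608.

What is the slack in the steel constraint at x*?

24

steel used = 3·37 + 5·25 = 236; slack = 260 − 236 = 24.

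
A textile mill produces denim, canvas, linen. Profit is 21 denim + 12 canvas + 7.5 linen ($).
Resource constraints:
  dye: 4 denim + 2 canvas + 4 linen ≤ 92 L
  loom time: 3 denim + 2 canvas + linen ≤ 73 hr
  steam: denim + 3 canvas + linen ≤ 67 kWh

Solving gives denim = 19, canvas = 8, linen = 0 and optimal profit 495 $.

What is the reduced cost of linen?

At the optimum: dye uses 92 of 92 (binding); loom time uses 73 of 73 (binding); steam uses 43 of 67 (slack = 24).
By complementary slackness, y = 0 for the non-binding constraint.
From A_Bᵀ y = c: 4·y_dye + 3·y_loom time = 21; 2·y_dye + 2·y_loom time = 12.
→ y_dye = 3 and y_loom time = 3.
Reduced cost of linen: c₃ − yᵀa₃ = 7.5 − (3·4 + 3·1) = 7.5 − 15 = -7.5.

-7.5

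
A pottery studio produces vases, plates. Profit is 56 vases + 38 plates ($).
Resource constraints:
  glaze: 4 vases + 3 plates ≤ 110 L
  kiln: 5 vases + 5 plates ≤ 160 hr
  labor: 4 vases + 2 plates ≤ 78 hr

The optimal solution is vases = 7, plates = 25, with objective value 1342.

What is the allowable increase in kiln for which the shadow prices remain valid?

17.5

Binding constraints: kiln, labor. The basis is B = [[5,5],[4,2]] with det -10.
Per unit increase in kiln, x* moves by d = (-0.2, 0.4).
The basis stays optimal until glaze becomes binding; allowable increase = 17.5 hr.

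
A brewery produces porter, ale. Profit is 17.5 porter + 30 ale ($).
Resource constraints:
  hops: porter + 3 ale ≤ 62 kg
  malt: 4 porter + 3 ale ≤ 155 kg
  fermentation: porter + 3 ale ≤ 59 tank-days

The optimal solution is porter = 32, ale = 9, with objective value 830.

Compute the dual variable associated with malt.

Check each constraint at x*: hops 59/62 (slack 3); malt 155/155 (tight); fermentation 59/59 (tight).
Since hops is not tight, its dual is 0.
The binding rows give the dual system: 4·y_malt + 1·y_fermentation = 17.5 and 3·y_malt + 3·y_fermentation = 30.
→ y_malt = 2.5 and y_fermentation = 7.5.
Shadow price of malt = 2.5.

2.5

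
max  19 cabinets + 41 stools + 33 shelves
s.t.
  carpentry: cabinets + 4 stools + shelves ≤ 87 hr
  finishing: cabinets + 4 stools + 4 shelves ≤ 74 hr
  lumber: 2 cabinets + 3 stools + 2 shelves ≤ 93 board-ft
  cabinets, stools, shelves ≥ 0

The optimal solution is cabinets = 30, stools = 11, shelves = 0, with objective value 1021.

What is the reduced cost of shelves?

Check each constraint at x*: carpentry 74/87 (slack 13); finishing 74/74 (tight); lumber 93/93 (tight).
By complementary slackness, y = 0 for the non-binding constraint.
The binding rows give the dual system: 1·y_finishing + 2·y_lumber = 19 and 4·y_finishing + 3·y_lumber = 41.
Solving: y_finishing = 5, y_lumber = 7.
Reduced cost of shelves: c₃ − yᵀa₃ = 33 − (5·4 + 7·2) = 33 − 34 = -1.

-1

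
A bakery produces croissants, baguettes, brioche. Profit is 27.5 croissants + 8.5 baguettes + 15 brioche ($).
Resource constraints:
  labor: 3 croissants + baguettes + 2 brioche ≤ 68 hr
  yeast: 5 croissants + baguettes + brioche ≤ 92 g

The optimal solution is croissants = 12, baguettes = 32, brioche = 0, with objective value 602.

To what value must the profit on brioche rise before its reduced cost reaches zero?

16

At the optimum: labor uses 68 of 68 (binding); yeast uses 92 of 92 (binding).
From A_Bᵀ y = c: 3·y_labor + 5·y_yeast = 27.5; 1·y_labor + 1·y_yeast = 8.5.
→ y_labor = 7.5 and y_yeast = 1.
brioche enters the basis when its profit ≥ yᵀa₃ = 7.5·2 + 1·1 = 16.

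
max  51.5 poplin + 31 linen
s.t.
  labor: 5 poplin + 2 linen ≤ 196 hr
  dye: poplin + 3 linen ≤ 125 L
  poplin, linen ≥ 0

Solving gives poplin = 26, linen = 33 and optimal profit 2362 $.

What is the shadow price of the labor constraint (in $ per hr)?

Check each constraint at x*: labor 196/196 (tight); dye 125/125 (tight).
The binding rows give the dual system: 5·y_labor + 1·y_dye = 51.5 and 2·y_labor + 3·y_dye = 31.
→ y_labor = 9.5 and y_dye = 4.
Shadow price of labor = 9.5.

9.5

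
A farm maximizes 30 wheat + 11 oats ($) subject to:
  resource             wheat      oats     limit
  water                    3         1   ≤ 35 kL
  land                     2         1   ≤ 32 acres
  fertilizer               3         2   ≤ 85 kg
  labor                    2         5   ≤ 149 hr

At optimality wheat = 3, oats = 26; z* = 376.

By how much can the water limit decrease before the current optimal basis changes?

Binding constraints: water, land. The basis is B = [[3,1],[2,1]] with det 1.
Per unit decrease in water, x* moves by d = (-1, 2).
The basis stays optimal until labor becomes binding; allowable decrease = 1.625 kL.

1.625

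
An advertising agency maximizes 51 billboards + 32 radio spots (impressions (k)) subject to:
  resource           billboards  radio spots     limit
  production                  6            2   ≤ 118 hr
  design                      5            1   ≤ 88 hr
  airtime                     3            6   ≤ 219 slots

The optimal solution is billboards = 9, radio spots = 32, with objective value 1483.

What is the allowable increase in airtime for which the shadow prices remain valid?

135

Binding constraints: production, airtime. The basis is B = [[6,2],[3,6]] with det 30.
Per unit increase in airtime, x* moves by d = (-0.0667, 0.2).
The basis stays optimal until billboards reaches 0; allowable increase = 135 slots.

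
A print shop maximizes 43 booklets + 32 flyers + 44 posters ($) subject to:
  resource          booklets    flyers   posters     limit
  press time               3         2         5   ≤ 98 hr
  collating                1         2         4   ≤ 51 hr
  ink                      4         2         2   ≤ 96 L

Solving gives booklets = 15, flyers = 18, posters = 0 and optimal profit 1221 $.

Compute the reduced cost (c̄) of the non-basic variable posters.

Check each constraint at x*: press time 81/98 (slack 17); collating 51/51 (tight); ink 96/96 (tight).
Slack constraints have shadow price 0 (complementary slackness).
From A_Bᵀ y = c: 1·y_collating + 4·y_ink = 43; 2·y_collating + 2·y_ink = 32.
→ y_collating = 7 and y_ink = 9.
Reduced cost of posters: c₃ − yᵀa₃ = 44 − (7·4 + 9·2) = 44 − 46 = -2.

-2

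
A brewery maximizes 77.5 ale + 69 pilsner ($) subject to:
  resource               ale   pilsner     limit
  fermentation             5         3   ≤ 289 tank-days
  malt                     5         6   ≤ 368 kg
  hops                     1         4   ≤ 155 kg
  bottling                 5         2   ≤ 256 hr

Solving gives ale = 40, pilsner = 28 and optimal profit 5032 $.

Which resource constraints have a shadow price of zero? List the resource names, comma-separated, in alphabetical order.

fermentation: 284/289 (slack 5)
malt: 368/368 (binding)
hops: 152/155 (slack 3)
bottling: 256/256 (binding)
By complementary slackness, a constraint with positive slack has shadow price 0 → fermentation, hops.

fermentation, hops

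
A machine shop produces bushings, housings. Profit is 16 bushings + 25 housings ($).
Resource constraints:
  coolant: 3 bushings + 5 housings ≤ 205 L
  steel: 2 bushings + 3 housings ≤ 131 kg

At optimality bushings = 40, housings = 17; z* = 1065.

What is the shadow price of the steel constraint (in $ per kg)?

Both coolant and steel are binding at x*.
Dual feasibility on the basic columns requires 3·y_coolant + 2·y_steel = 16, 5·y_coolant + 3·y_steel = 25.
This yields shadow prices y_coolant = 2, y_steel = 5.
Shadow price of steel = 5.

5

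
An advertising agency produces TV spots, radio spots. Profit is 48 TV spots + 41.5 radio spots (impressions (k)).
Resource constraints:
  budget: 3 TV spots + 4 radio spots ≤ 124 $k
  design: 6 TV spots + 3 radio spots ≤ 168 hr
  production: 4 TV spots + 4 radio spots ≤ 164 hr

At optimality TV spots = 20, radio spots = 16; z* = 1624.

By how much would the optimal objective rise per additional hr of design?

4.5

Check each constraint at x*: budget 124/124 (tight); design 168/168 (tight); production 144/164 (slack 20).
By complementary slackness, y = 0 for the non-binding constraint.
Dual feasibility on the basic columns requires 3·y_budget + 6·y_design = 48, 4·y_budget + 3·y_design = 41.5.
→ y_budget = 7 and y_design = 4.5.
Shadow price of design = 4.5.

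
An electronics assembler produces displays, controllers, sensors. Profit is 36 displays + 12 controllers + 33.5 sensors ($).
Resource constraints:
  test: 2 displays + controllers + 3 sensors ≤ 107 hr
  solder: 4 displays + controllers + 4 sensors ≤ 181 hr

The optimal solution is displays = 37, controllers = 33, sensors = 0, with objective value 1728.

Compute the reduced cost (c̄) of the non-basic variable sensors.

At the optimum: test uses 107 of 107 (binding); solder uses 181 of 181 (binding).
Dual feasibility on the basic columns requires 2·y_test + 4·y_solder = 36, 1·y_test + 1·y_solder = 12.
Solving: y_test = 6, y_solder = 6.
Reduced cost of sensors: c₃ − yᵀa₃ = 33.5 − (6·3 + 6·4) = 33.5 − 42 = -8.5.

-8.5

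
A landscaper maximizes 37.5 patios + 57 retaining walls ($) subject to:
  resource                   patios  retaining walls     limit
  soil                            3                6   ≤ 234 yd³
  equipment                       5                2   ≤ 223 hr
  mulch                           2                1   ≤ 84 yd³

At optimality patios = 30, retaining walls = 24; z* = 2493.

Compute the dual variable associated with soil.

8.5

Binding: soil and mulch. Non-binding: equipment (25 unused).
Slack constraints have shadow price 0 (complementary slackness).
From A_Bᵀ y = c: 3·y_soil + 2·y_mulch = 37.5; 6·y_soil + 1·y_mulch = 57.
This yields shadow prices y_soil = 8.5, y_mulch = 6.
Shadow price of soil = 8.5.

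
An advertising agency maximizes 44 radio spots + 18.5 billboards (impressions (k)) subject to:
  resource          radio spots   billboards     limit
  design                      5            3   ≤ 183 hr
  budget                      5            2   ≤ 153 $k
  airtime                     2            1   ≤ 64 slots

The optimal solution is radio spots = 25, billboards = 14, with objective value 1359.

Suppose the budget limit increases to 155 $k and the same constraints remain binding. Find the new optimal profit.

1373

At the optimum: design uses 167 of 183 (slack = 16); budget uses 153 of 153 (binding); airtime uses 64 of 64 (binding).
Slack constraints have shadow price 0 (complementary slackness).
Dual feasibility on the basic columns requires 5·y_budget + 2·y_airtime = 44, 2·y_budget + 1·y_airtime = 18.5.
→ y_budget = 7 and y_airtime = 4.5.
Δz = y_budget·Δb = 7 × (2) = 14, so new z* = 1359 + 14 = 1373.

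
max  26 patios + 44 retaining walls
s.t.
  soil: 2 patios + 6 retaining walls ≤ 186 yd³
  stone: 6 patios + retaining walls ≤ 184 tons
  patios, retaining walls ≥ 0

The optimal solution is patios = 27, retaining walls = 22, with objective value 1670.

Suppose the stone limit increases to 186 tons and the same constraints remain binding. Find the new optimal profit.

Both soil and stone are binding at x*.
Dual feasibility on the basic columns requires 2·y_soil + 6·y_stone = 26, 6·y_soil + 1·y_stone = 44.
This yields shadow prices y_soil = 7, y_stone = 2.
Δz = y_stone·Δb = 2 × (2) = 4, so new z* = 1670 + 4 = 1674.

1674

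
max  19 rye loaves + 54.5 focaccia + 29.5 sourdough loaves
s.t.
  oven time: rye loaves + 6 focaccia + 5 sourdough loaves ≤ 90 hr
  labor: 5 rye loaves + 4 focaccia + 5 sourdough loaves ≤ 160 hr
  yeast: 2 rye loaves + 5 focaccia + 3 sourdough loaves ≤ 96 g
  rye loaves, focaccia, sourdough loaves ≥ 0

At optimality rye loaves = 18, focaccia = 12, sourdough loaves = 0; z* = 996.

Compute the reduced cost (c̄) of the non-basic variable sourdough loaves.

Binding: oven time and yeast. Non-binding: labor (22 unused).
Since labor is not tight, its dual is 0.
From A_Bᵀ y = c: 1·y_oven time + 2·y_yeast = 19; 6·y_oven time + 5·y_yeast = 54.5.
→ y_oven time = 2 and y_yeast = 8.5.
Reduced cost of sourdough loaves: c₃ − yᵀa₃ = 29.5 − (2·5 + 8.5·3) = 29.5 − 35.5 = -6.

-6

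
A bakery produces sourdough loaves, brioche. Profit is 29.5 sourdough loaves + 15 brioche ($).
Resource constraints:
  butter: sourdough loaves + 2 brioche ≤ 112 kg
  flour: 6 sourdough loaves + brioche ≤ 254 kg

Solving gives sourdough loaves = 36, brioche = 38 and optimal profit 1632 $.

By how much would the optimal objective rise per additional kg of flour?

Check each constraint at x*: butter 112/112 (tight); flour 254/254 (tight).
Dual feasibility on the basic columns requires 1·y_butter + 6·y_flour = 29.5, 2·y_butter + 1·y_flour = 15.
This yields shadow prices y_butter = 5.5, y_flour = 4.
Shadow price of flour = 4.

4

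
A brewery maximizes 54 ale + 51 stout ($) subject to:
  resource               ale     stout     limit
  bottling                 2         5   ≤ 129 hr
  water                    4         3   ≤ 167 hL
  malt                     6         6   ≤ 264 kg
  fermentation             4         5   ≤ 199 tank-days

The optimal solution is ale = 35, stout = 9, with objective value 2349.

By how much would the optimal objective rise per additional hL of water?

3

Check each constraint at x*: bottling 115/129 (slack 14); water 167/167 (tight); malt 264/264 (tight); fermentation 185/199 (slack 14).
Since bottling, fermentation are not tight, their duals are 0.
Dual feasibility on the basic columns requires 4·y_water + 6·y_malt = 54, 3·y_water + 6·y_malt = 51.
Solving: y_water = 3, y_malt = 7.
Shadow price of water = 3.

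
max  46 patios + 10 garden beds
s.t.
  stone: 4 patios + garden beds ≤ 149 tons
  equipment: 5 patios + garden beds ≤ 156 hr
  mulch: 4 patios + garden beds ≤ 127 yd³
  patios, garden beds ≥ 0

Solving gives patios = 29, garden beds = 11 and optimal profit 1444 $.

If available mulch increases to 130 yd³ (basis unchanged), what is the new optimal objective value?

At the optimum: stone uses 127 of 149 (slack = 22); equipment uses 156 of 156 (binding); mulch uses 127 of 127 (binding).
Slack constraints have shadow price 0 (complementary slackness).
From A_Bᵀ y = c: 5·y_equipment + 4·y_mulch = 46; 1·y_equipment + 1·y_mulch = 10.
Solving: y_equipment = 6, y_mulch = 4.
Δz = y_mulch·Δb = 4 × (3) = 12, so new z* = 1444 + 12 = 1456.

1456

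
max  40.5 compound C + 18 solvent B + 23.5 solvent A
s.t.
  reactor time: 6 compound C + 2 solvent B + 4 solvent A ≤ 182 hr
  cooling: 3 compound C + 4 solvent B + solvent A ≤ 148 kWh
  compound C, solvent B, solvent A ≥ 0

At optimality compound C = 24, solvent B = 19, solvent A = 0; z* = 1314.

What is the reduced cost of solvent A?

-2

At the optimum: reactor time uses 182 of 182 (binding); cooling uses 148 of 148 (binding).
Dual feasibility on the basic columns requires 6·y_reactor time + 3·y_cooling = 40.5, 2·y_reactor time + 4·y_cooling = 18.
Solving: y_reactor time = 6, y_cooling = 1.5.
Reduced cost of solvent A: c₃ − yᵀa₃ = 23.5 − (6·4 + 1.5·1) = 23.5 − 25.5 = -2.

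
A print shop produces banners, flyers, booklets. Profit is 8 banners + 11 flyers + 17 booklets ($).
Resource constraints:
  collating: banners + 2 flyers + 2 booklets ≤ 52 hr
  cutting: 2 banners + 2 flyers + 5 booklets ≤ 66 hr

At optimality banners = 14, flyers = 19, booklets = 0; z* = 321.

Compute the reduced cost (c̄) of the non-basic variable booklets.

Check each constraint at x*: collating 52/52 (tight); cutting 66/66 (tight).
The binding rows give the dual system: 1·y_collating + 2·y_cutting = 8 and 2·y_collating + 2·y_cutting = 11.
Solving: y_collating = 3, y_cutting = 2.5.
Reduced cost of booklets: c₃ − yᵀa₃ = 17 − (3·2 + 2.5·5) = 17 − 18.5 = -1.5.

-1.5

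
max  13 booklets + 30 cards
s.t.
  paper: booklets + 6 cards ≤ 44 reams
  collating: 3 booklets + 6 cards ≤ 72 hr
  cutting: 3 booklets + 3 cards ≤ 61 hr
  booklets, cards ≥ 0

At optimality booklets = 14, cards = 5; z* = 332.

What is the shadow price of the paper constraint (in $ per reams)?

At the optimum: paper uses 44 of 44 (binding); collating uses 72 of 72 (binding); cutting uses 57 of 61 (slack = 4).
Since cutting is not tight, its dual is 0.
From A_Bᵀ y = c: 1·y_paper + 3·y_collating = 13; 6·y_paper + 6·y_collating = 30.
Solving: y_paper = 1, y_collating = 4.
Shadow price of paper = 1.

1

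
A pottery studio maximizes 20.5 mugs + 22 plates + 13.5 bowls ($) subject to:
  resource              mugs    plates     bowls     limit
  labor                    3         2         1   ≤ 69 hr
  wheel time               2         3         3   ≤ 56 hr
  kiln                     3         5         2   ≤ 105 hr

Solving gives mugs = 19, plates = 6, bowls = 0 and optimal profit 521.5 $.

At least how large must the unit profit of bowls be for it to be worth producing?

18.5

Binding: labor and wheel time. Non-binding: kiln (18 unused).
By complementary slackness, y = 0 for the non-binding constraint.
Dual feasibility on the basic columns requires 3·y_labor + 2·y_wheel time = 20.5, 2·y_labor + 3·y_wheel time = 22.
→ y_labor = 3.5 and y_wheel time = 5.
bowls enters the basis when its profit ≥ yᵀa₃ = 3.5·1 + 5·3 = 18.5.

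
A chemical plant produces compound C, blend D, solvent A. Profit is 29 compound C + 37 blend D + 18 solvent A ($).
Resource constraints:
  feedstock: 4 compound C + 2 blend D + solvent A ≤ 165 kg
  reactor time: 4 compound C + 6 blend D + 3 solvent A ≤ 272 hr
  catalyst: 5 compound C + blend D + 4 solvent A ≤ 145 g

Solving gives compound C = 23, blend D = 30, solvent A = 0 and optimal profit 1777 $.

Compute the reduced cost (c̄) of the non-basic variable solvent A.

-4

Check each constraint at x*: feedstock 152/165 (slack 13); reactor time 272/272 (tight); catalyst 145/145 (tight).
Slack constraints have shadow price 0 (complementary slackness).
Dual feasibility on the basic columns requires 4·y_reactor time + 5·y_catalyst = 29, 6·y_reactor time + 1·y_catalyst = 37.
This yields shadow prices y_reactor time = 6, y_catalyst = 1.
Reduced cost of solvent A: c₃ − yᵀa₃ = 18 − (6·3 + 1·4) = 18 − 22 = -4.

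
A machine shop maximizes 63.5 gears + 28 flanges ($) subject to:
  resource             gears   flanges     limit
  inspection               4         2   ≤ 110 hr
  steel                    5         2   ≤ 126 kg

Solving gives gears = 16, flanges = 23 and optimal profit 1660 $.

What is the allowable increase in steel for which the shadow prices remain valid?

Binding constraints: inspection, steel. The basis is B = [[4,2],[5,2]] with det -2.
Per unit increase in steel, x* moves by d = (1, -2).
The basis stays optimal until flanges reaches 0; allowable increase = 11.5 kg.

11.5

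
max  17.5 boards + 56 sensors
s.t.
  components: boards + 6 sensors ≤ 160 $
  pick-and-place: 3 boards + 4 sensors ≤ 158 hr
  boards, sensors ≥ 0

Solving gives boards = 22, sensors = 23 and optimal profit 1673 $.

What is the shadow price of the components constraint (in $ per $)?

Both components and pick-and-place are binding at x*.
From A_Bᵀ y = c: 1·y_components + 3·y_pick-and-place = 17.5; 6·y_components + 4·y_pick-and-place = 56.
This yields shadow prices y_components = 7, y_pick-and-place = 3.5.
Shadow price of components = 7.

7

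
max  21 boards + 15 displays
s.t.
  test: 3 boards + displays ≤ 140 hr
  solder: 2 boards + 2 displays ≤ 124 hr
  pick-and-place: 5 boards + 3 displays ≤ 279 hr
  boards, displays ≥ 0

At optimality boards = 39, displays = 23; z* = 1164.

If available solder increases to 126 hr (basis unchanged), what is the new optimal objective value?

1176

Check each constraint at x*: test 140/140 (tight); solder 124/124 (tight); pick-and-place 264/279 (slack 15).
Since pick-and-place is not tight, its dual is 0.
Dual feasibility on the basic columns requires 3·y_test + 2·y_solder = 21, 1·y_test + 2·y_solder = 15.
This yields shadow prices y_test = 3, y_solder = 6.
Δz = y_solder·Δb = 6 × (2) = 12, so new z* = 1164 + 12 = 1176.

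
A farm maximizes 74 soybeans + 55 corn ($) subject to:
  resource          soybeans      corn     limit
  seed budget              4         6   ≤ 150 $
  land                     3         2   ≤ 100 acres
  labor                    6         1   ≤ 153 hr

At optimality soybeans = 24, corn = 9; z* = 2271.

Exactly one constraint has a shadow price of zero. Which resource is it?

seed budget: 150/150 (binding)
land: 90/100 (slack 10)
labor: 153/153 (binding)
By complementary slackness, a constraint with positive slack has shadow price 0 → land.

land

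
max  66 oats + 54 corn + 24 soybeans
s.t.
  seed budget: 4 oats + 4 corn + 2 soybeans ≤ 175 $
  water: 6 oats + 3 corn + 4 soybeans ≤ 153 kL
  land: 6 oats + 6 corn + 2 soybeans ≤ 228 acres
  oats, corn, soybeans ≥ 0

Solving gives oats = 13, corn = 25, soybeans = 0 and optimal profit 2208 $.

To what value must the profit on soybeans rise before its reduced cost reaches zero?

30

Check each constraint at x*: seed budget 152/175 (slack 23); water 153/153 (tight); land 228/228 (tight).
Since seed budget is not tight, its dual is 0.
From A_Bᵀ y = c: 6·y_water + 6·y_land = 66; 3·y_water + 6·y_land = 54.
Solving: y_water = 4, y_land = 7.
soybeans enters the basis when its profit ≥ yᵀa₃ = 4·4 + 7·2 = 30.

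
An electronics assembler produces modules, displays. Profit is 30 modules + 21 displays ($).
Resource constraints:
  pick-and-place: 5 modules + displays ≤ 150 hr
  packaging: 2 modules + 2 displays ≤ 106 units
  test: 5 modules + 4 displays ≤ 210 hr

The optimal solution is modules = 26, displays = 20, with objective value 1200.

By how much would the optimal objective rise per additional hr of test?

Check each constraint at x*: pick-and-place 150/150 (tight); packaging 92/106 (slack 14); test 210/210 (tight).
By complementary slackness, y = 0 for the non-binding constraint.
The binding rows give the dual system: 5·y_pick-and-place + 5·y_test = 30 and 1·y_pick-and-place + 4·y_test = 21.
This yields shadow prices y_pick-and-place = 1, y_test = 5.
Shadow price of test = 5.

5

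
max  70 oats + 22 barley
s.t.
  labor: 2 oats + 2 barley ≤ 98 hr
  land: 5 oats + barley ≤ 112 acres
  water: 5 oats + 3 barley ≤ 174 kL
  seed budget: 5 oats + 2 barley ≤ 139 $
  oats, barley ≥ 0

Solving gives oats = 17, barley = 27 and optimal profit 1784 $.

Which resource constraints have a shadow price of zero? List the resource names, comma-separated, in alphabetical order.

labor: 88/98 (slack 10)
land: 112/112 (binding)
water: 166/174 (slack 8)
seed budget: 139/139 (binding)
By complementary slackness, a constraint with positive slack has shadow price 0 → labor, water.

labor, water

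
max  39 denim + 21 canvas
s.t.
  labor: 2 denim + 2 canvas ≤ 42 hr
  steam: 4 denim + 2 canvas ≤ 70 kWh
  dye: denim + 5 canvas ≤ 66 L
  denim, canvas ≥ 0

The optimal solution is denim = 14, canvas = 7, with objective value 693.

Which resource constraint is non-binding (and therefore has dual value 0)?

labor: 42/42 (binding)
steam: 70/70 (binding)
dye: 49/66 (slack 17)
By complementary slackness, a constraint with positive slack has shadow price 0 → dye.

dye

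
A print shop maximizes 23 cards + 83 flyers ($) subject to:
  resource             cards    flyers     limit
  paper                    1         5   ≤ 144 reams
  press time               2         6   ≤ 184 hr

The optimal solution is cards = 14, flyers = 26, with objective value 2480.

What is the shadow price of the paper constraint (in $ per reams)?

7

At the optimum: paper uses 144 of 144 (binding); press time uses 184 of 184 (binding).
From A_Bᵀ y = c: 1·y_paper + 2·y_press time = 23; 5·y_paper + 6·y_press time = 83.
→ y_paper = 7 and y_press time = 8.
Shadow price of paper = 7.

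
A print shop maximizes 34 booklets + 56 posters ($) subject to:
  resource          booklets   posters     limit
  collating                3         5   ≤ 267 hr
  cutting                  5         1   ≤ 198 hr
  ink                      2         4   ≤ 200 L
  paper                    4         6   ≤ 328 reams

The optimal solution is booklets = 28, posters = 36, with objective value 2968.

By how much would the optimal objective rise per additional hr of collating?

0

Check each constraint at x*: collating 264/267 (slack 3); cutting 176/198 (slack 22); ink 200/200 (tight); paper 328/328 (tight).
Since collating, cutting are not tight, their duals are 0.
Dual feasibility on the basic columns requires 2·y_ink + 4·y_paper = 34, 4·y_ink + 6·y_paper = 56.
This yields shadow prices y_ink = 5, y_paper = 6.
Shadow price of collating = 0.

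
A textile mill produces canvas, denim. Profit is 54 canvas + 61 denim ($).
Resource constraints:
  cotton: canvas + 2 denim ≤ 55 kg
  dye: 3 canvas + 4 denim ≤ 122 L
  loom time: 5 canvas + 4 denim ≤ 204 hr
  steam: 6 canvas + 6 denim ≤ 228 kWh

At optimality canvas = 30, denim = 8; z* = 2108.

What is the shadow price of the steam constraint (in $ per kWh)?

Check each constraint at x*: cotton 46/55 (slack 9); dye 122/122 (tight); loom time 182/204 (slack 22); steam 228/228 (tight).
By complementary slackness, y = 0 for the non-binding constraints.
The binding rows give the dual system: 3·y_dye + 6·y_steam = 54 and 4·y_dye + 6·y_steam = 61.
Solving: y_dye = 7, y_steam = 5.5.
Shadow price of steam = 5.5.

5.5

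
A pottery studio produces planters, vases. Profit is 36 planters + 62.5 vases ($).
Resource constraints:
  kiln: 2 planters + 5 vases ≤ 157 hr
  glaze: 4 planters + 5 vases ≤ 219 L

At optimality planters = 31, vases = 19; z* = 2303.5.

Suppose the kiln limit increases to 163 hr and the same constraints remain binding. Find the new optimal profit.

2345.5

Both kiln and glaze are binding at x*.
The binding rows give the dual system: 2·y_kiln + 4·y_glaze = 36 and 5·y_kiln + 5·y_glaze = 62.5.
→ y_kiln = 7 and y_glaze = 5.5.
Δz = y_kiln·Δb = 7 × (6) = 42, so new z* = 2303.5 + 42 = 2345.5.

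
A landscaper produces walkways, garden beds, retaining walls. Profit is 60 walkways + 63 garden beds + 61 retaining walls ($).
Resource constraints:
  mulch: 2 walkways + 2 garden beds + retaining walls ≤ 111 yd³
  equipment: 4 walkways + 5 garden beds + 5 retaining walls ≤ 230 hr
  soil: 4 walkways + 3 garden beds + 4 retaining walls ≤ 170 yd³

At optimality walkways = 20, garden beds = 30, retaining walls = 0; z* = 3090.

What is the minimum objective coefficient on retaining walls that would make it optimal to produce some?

Check each constraint at x*: mulch 100/111 (slack 11); equipment 230/230 (tight); soil 170/170 (tight).
Since mulch is not tight, its dual is 0.
Dual feasibility on the basic columns requires 4·y_equipment + 4·y_soil = 60, 5·y_equipment + 3·y_soil = 63.
This yields shadow prices y_equipment = 9, y_soil = 6.
retaining walls enters the basis when its profit ≥ yᵀa₃ = 9·5 + 6·4 = 69.

69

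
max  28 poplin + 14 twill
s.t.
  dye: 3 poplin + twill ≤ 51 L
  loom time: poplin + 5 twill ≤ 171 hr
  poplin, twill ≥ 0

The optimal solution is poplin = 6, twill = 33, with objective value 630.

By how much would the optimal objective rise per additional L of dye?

Both dye and loom time are binding at x*.
From A_Bᵀ y = c: 3·y_dye + 1·y_loom time = 28; 1·y_dye + 5·y_loom time = 14.
→ y_dye = 9 and y_loom time = 1.
Shadow price of dye = 9.

9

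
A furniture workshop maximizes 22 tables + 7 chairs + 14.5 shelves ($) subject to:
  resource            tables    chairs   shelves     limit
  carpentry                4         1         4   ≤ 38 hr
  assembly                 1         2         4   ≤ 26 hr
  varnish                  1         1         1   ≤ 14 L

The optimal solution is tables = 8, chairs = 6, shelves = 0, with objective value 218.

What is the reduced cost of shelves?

-7.5

At the optimum: carpentry uses 38 of 38 (binding); assembly uses 20 of 26 (slack = 6); varnish uses 14 of 14 (binding).
Slack constraints have shadow price 0 (complementary slackness).
Dual feasibility on the basic columns requires 4·y_carpentry + 1·y_varnish = 22, 1·y_carpentry + 1·y_varnish = 7.
→ y_carpentry = 5 and y_varnish = 2.
Reduced cost of shelves: c₃ − yᵀa₃ = 14.5 − (5·4 + 2·1) = 14.5 − 22 = -7.5.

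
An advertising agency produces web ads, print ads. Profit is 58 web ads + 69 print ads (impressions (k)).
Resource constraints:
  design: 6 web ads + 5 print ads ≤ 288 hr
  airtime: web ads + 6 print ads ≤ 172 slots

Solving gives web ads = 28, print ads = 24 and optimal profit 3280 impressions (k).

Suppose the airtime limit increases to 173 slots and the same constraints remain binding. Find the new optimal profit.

3284

At the optimum: design uses 288 of 288 (binding); airtime uses 172 of 172 (binding).
Dual feasibility on the basic columns requires 6·y_design + 1·y_airtime = 58, 5·y_design + 6·y_airtime = 69.
This yields shadow prices y_design = 9, y_airtime = 4.
Δz = y_airtime·Δb = 4 × (1) = 4, so new z* = 3280 + 4 = 3284.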